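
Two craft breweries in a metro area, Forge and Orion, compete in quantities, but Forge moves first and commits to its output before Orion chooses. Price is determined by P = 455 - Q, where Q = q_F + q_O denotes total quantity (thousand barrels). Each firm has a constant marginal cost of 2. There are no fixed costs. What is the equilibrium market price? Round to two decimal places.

115.25

The follower Orion best-responds to any q_F: π_O = (455 - Q)q_O - 2q_O.
Follower FOC: 453 - q_F - 2q_O = 0, so q_O(q_F) = (453 - q_F)/2.
Forge substitutes q_O(q_F) into its own profit: π_F = q_F(455 - q_F - (453 - q_F)/2) - 2q_F = (457/2 - (1/2)q_F)q_F - 2q_F.
The leader's first-order condition 453/2 - q_F = 0 yields q_F = 453/2.
Then q_O = (453 - 453/2)/2 = 453/4.
Total output Q = 1359/4, so price P = 455 - 1359/4 = 461/4.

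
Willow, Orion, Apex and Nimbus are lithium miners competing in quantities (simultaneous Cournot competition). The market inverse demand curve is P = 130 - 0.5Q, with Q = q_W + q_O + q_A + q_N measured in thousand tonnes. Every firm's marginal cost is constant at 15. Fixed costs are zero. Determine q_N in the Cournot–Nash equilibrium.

Each firm earns π_i = (130 - 0.5Q)q_i - 15q_i.
First-order condition (treating rivals' output as given): 115 - q_i - (1/2)·Σ_{j≠i} q_j = 0.
With identical firms every q_j equals q_i, so Σ_{j≠i} q_j = 3q_i and 115 = (5/2)q_i, giving q_i = 46.

46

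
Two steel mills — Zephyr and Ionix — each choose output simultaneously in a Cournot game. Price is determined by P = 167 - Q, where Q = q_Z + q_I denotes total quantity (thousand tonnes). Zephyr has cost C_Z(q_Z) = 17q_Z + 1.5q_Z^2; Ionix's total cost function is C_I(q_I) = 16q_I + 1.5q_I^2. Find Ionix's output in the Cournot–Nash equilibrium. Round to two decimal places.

25.21

Zephyr's profit: π_Z = (167 - Q)q_Z - (17q_Z + (3/2)q_Z²). Setting ∂π_Z/∂q_Z = 0: 150 - 5q_Z - (q_I) = 0.
Ionix's profit: π_I = (167 - Q)q_I - (16q_I + (3/2)q_I²). Setting ∂π_I/∂q_I = 0: 151 - 5q_I - (q_Z) = 0.
Best responses: q_Z = (150 - q_I)/5, q_I = (151 - q_Z)/5.
Solving the pair: q_Z = 599/24, q_I = 605/24.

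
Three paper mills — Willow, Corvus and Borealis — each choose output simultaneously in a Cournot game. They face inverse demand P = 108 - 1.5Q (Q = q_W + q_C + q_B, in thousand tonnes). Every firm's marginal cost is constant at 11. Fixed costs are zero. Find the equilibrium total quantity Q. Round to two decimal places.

48.50

A representative firm's profit is π_i = q_i(108 - 1.5Q) - 11q_i.
First-order condition (treating rivals' output as given): 97 - 3q_i - (3/2)·Σ_{j≠i} q_j = 0.
By symmetry each firm produces the same amount; substituting Σ_{j≠i} q_j = 2q_i yields q_i = 97/6.
Total output Q = 97/6 + 97/6 + 97/6 = 97/2.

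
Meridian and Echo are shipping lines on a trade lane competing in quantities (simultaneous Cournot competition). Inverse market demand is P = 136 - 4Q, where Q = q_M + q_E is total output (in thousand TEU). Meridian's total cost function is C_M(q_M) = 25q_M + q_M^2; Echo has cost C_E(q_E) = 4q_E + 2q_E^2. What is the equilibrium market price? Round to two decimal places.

71.38

Meridian's profit: π_M = (136 - 4Q)q_M - (25q_M + q_M²). Setting ∂π_M/∂q_M = 0: 111 - 10q_M - 4(q_E) = 0.
Echo's profit: π_E = (136 - 4Q)q_E - (4q_E + 2q_E²). Setting ∂π_E/∂q_E = 0: 132 - 12q_E - 4(q_M) = 0.
Rearranging gives the reaction functions q_M = (111 - 4q_E)/10 and q_E = (132 - 4q_M)/12.
Substituting one into the other gives q_M = 201/26 and q_E = 219/26.
Total output Q = 210/13, so price P = 136 - 4·(210/13) = 928/13.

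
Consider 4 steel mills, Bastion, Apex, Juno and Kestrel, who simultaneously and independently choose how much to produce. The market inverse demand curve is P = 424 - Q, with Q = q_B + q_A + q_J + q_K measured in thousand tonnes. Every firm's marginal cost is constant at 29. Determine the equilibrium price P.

Each firm earns π_i = (424 - Q)q_i - 29q_i.
Setting ∂π_i/∂q_i = 0 with rivals' quantities fixed: 395 - 2q_i - Σ_{j≠i} q_j = 0.
With identical firms every q_j equals q_i, so Σ_{j≠i} q_j = 3q_i and 395 = 5q_i, giving q_i = 79.
Total output Q = 316, so price P = 424 - 316 = 108.

108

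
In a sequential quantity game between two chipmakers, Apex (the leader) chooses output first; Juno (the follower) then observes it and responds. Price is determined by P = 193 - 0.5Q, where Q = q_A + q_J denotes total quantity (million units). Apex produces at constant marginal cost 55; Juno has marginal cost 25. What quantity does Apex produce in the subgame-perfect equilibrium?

The follower Juno best-responds to any q_A: π_J = (193 - 0.5Q)q_J - 25q_J.
Follower FOC: 168 - (1/2)q_A - q_J = 0, so q_J(q_A) = (168 - (1/2)q_A).
The leader anticipates this reaction. Substituting into P = 193 - 0.5Q gives P = 109 - (1/4)q_A, so π_A = (109 - (1/4)q_A)q_A - 55q_A.
Leader FOC: 54 - (1/2)q_A = 0, so q_A = 108.
Then q_J = (168 - (1/2)·108) = 114.

108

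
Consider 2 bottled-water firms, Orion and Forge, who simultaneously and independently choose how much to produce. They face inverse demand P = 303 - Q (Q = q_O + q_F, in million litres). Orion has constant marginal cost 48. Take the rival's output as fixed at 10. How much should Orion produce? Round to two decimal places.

122.50

With the rival's output fixed at 10, Orion's profit is π_O = (303 - 10 - q_O)q_O - (48q_O) = (293 - q_O)q_O - (48q_O).
∂π_O/∂q_O = 245 - 2q_O = 0, so q_O = 245/2.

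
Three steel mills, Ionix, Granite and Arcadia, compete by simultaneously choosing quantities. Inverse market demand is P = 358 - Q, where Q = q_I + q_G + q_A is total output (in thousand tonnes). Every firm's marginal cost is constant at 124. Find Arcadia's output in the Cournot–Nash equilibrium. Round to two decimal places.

58.50

A representative firm's profit is π_i = q_i(358 - Q) - 124q_i.
First-order condition (treating rivals' output as given): 234 - 2q_i - Σ_{j≠i} q_j = 0.
By symmetry each firm produces the same amount; substituting Σ_{j≠i} q_j = 2q_i yields q_i = 234/4 = 117/2.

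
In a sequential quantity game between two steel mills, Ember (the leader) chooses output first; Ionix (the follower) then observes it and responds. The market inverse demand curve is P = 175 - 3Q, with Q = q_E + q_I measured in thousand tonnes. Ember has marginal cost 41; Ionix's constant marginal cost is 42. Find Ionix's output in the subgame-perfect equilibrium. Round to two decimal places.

The follower Ionix best-responds to any q_E: π_I = (175 - 3Q)q_I - 42q_I.
∂π_I/∂q_I = 133 - 3q_E - 6q_I = 0 gives the reaction function q_I = (133 - 3q_E)/6.
The leader anticipates this reaction. Substituting into P = 175 - 3Q gives P = 217/2 - (3/2)q_E, so π_E = (217/2 - (3/2)q_E)q_E - 41q_E.
Leader FOC: 135/2 - 3q_E = 0, so q_E = 45/2.
Then q_I = (133 - 3·(45/2))/6 = 131/12.

10.92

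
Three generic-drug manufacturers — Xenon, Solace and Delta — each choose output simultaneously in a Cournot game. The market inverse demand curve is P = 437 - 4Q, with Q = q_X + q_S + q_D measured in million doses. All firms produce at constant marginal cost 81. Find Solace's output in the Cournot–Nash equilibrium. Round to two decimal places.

A representative firm's profit is π_i = q_i(437 - 4Q) - 81q_i.
First-order condition (treating rivals' output as given): 356 - 8q_i - 4·Σ_{j≠i} q_j = 0.
With identical firms every q_j equals q_i, so Σ_{j≠i} q_j = 2q_i and 356 = 16q_i, giving q_i = 89/4.

22.25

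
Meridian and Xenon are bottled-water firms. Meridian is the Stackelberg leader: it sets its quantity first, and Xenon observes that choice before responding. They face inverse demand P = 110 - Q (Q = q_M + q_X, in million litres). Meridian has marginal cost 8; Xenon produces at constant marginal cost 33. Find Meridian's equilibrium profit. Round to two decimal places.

Solve by backward induction. Given q_M, the follower Xenon maximises π_X = (110 - q_M - q_X)q_X - 33q_X.
∂π_X/∂q_X = 77 - q_M - 2q_X = 0 gives the reaction function q_X = (77 - q_M)/2.
Meridian substitutes q_X(q_M) into its own profit: π_M = q_M(110 - q_M - (77 - q_M)/2) - 8q_M = (143/2 - (1/2)q_M)q_M - 8q_M.
Leader FOC: 127/2 - q_M = 0, so q_M = 127/2.
Then q_X = (77 - 127/2)/2 = 27/4.
Price P = 110 - 281/4 = 159/4.
Meridian's profit: (159/4 - 8)·(127/2) = 2016.1250.

2016.13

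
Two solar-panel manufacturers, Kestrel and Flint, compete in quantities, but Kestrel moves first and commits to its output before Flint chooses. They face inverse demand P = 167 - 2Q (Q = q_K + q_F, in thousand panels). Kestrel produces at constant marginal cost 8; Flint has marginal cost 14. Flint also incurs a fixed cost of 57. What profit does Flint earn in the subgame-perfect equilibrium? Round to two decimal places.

Solve by backward induction. Given q_K, the follower Flint maximises π_F = (167 - 2q_K - 2q_F)q_F - 14q_F.
∂π_F/∂q_F = 153 - 2q_K - 4q_F = 0 gives the reaction function q_F = (153 - 2q_K)/4.
The leader anticipates this reaction. Substituting into P = 167 - 2Q gives P = 181/2 - q_K, so π_K = (181/2 - q_K)q_K - 8q_K.
The leader's first-order condition 165/2 - 2q_K = 0 yields q_K = 165/4.
Then q_F = (153 - 2·(165/4))/4 = 141/8.
Price P = 167 - 2·(471/8) = 197/4.
Flint's profit: (197/4 - 14)·(141/8) - 57 = 564.2813.

564.28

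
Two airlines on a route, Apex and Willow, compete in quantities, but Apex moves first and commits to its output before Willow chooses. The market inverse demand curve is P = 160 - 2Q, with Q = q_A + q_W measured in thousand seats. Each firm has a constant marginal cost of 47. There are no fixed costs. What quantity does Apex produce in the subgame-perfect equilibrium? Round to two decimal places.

The follower Willow best-responds to any q_A: π_W = (160 - 2Q)q_W - 47q_W.
Follower FOC: 113 - 2q_A - 4q_W = 0, so q_W(q_A) = (113 - 2q_A)/4.
Apex substitutes q_W(q_A) into its own profit: π_A = q_A(160 - 2q_A - (113 - 2q_A)/2) - 47q_A = (207/2 - q_A)q_A - 47q_A.
Leader FOC: 113/2 - 2q_A = 0, so q_A = 113/4.
Then q_W = (113 - 2·(113/4))/4 = 113/8.

28.25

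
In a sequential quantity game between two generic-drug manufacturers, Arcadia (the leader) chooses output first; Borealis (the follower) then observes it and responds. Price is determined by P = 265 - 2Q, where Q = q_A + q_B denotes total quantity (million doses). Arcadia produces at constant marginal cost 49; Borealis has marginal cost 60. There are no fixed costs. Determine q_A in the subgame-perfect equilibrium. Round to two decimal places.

56.75

Solve by backward induction. Given q_A, the follower Borealis maximises π_B = (265 - 2q_A - 2q_B)q_B - 60q_B.
Setting the follower's marginal profit to zero, 205 - 2q_A - 4q_B = 0, i.e. q_B = (205 - 2q_A)/4.
Arcadia substitutes q_B(q_A) into its own profit: π_A = q_A(265 - 2q_A - (205 - 2q_A)/2) - 49q_A = (325/2 - q_A)q_A - 49q_A.
Maximising: ∂π_A/∂q_A = 227/2 - 2q_A = 0, giving q_A = 227/4.
Then q_B = (205 - 2·(227/4))/4 = 183/8.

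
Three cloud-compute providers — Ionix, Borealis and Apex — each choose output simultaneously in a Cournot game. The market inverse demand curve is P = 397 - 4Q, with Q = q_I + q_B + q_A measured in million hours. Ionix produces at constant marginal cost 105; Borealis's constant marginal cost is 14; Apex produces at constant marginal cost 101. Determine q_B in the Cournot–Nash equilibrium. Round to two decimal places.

35.06

Ionix's profit: π_I = (397 - 4Q)q_I - (105q_I). Setting ∂π_I/∂q_I = 0: 292 - 8q_I - 4(q_B + q_A) = 0.
Borealis's profit: π_B = (397 - 4Q)q_B - (14q_B). Setting ∂π_B/∂q_B = 0: 383 - 8q_B - 4(q_I + q_A) = 0.
Apex's first-order condition: 296 - 8q_A - 4(q_I + q_B) = 0.
Adding the 3 first-order conditions: 971 − 16Q = 0, so Q = 971/16.
Back-substituting: q_I = (292 − 971/4)/4 = 197/16, q_B = (383 − 971/4)/4 = 561/16, q_A = (296 − 971/4)/4 = 213/16.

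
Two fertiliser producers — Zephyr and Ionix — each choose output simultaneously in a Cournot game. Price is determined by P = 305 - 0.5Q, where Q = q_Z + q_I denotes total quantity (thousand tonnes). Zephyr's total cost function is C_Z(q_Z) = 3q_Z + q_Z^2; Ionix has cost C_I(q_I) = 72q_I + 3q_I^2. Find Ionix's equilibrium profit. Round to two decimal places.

Zephyr's profit: π_Z = (305 - 0.5Q)q_Z - (3q_Z + q_Z²). Setting ∂π_Z/∂q_Z = 0: 302 - 3q_Z - (1/2)(q_I) = 0.
Ionix's profit: π_I = (305 - 0.5Q)q_I - (72q_I + 3q_I²). Setting ∂π_I/∂q_I = 0: 233 - 7q_I - (1/2)(q_Z) = 0.
Rearranging gives the reaction functions q_Z = (302 - (1/2)q_I)/3 and q_I = (233 - (1/2)q_Z)/7.
Substituting one into the other gives q_Z = 96.2651 and q_I = 26.4096.
Price P = 305 - (1/2)·122.6747 = 243.6627.
Ionix's profit: 243.6627·26.4096 - 72·26.4096 - 3·26.4096² = 2441.1415.

2441.14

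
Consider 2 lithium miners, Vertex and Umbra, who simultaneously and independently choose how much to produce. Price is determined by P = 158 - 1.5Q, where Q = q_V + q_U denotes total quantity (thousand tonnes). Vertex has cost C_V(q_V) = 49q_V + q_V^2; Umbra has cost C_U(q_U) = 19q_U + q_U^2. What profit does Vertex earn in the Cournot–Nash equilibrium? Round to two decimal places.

Vertex's profit: π_V = (158 - 1.5Q)q_V - (49q_V + q_V²). Setting ∂π_V/∂q_V = 0: 109 - 5q_V - (3/2)(q_U) = 0.
Umbra's first-order condition: 139 - 5q_U - (3/2)(q_V) = 0.
Best responses: q_V = (109 - (3/2)q_U)/5, q_U = (139 - (3/2)q_V)/5.
Substituting one into the other gives q_V = 1346/91 and q_U = 23.3626.
Price P = 158 - (3/2)·(496/13) = 1310/13.
Vertex's profit: (1310/13)·(1346/91) - 49·(1346/91) - (1346/91)² = 546.9496.

546.95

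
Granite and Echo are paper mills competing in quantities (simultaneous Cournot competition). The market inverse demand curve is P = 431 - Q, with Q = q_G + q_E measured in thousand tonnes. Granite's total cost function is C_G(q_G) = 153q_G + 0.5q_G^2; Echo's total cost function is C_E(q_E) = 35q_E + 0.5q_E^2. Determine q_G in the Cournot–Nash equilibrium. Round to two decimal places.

54.75

Granite's profit: π_G = (431 - Q)q_G - (153q_G + (1/2)q_G²). Setting ∂π_G/∂q_G = 0: 278 - 3q_G - (q_E) = 0.
Echo's profit: π_E = (431 - Q)q_E - (35q_E + (1/2)q_E²). Setting ∂π_E/∂q_E = 0: 396 - 3q_E - (q_G) = 0.
Best responses: q_G = (278 - q_E)/3, q_E = (396 - q_G)/3.
Solving the pair: q_G = 219/4, q_E = 455/4.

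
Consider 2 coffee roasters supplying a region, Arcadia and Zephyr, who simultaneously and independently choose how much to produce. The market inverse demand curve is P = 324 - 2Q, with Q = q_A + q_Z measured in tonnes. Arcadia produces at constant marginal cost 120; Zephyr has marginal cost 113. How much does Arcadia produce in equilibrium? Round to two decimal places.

Arcadia's profit: π_A = (324 - 2Q)q_A - (120q_A). Setting ∂π_A/∂q_A = 0: 204 - 4q_A - 2(q_Z) = 0.
Zephyr's first-order condition: 211 - 4q_Z - 2(q_A) = 0.
So q_A = (204 - 2q_Z)/4 and q_Z = (211 - 2q_A)/4.
Substituting one into the other gives q_A = 197/6 and q_Z = 109/3.

32.83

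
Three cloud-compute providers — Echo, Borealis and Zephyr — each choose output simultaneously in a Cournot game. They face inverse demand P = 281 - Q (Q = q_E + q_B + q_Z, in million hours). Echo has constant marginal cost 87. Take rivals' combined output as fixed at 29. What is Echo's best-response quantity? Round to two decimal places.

82.50

With rivals' combined output fixed at 29, Echo's profit is π_E = (281 - 29 - q_E)q_E - (87q_E) = (252 - q_E)q_E - (87q_E).
∂π_E/∂q_E = 165 - 2q_E = 0, so q_E = 165/2.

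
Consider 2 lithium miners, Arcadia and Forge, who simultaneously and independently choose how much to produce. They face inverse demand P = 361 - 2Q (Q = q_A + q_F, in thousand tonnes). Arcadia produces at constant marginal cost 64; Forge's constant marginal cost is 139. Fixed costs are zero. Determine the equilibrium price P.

Arcadia's profit: π_A = (361 - 2Q)q_A - (64q_A). Setting ∂π_A/∂q_A = 0: 297 - 4q_A - 2(q_F) = 0.
Forge's first-order condition: 222 - 4q_F - 2(q_A) = 0.
Best responses: q_A = (297 - 2q_F)/4, q_F = (222 - 2q_A)/4.
Solving the pair: q_A = 62, q_F = 49/2.
Total output Q = 173/2, so price P = 361 - 2·(173/2) = 188.

188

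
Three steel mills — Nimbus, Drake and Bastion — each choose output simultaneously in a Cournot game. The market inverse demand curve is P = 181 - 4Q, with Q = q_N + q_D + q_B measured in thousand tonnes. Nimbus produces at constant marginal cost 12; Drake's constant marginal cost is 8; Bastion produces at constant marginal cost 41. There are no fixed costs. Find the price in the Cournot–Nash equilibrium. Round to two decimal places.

Nimbus's profit: π_N = (181 - 4Q)q_N - (12q_N). Setting ∂π_N/∂q_N = 0: 169 - 8q_N - 4(q_D + q_B) = 0.
Drake's first-order condition: 173 - 8q_D - 4(q_N + q_B) = 0.
Bastion's first-order condition: 140 - 8q_B - 4(q_N + q_D) = 0.
Summing all 3 equations gives 482 − 16Q = 0, hence Q = 241/8.
Back-substituting: q_N = (169 − 241/2)/4 = 97/8, q_D = (173 − 241/2)/4 = 105/8, q_B = (140 − 241/2)/4 = 39/8.
Total output Q = 241/8, so price P = 181 - 4·(241/8) = 121/2.

60.50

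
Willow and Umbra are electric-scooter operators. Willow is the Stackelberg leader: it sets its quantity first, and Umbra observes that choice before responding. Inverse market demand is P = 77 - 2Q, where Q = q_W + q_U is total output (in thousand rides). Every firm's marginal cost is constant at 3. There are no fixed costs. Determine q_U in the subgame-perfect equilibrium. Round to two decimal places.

9.25

Solve by backward induction. Given q_W, the follower Umbra maximises π_U = (77 - 2q_W - 2q_U)q_U - 3q_U.
Follower FOC: 74 - 2q_W - 4q_U = 0, so q_U(q_W) = (74 - 2q_W)/4.
Willow substitutes q_U(q_W) into its own profit: π_W = q_W(77 - 2q_W - (74 - 2q_W)/2) - 3q_W = (40 - q_W)q_W - 3q_W.
Leader FOC: 37 - 2q_W = 0, so q_W = 37/2.
Then q_U = (74 - 2·(37/2))/4 = 37/4.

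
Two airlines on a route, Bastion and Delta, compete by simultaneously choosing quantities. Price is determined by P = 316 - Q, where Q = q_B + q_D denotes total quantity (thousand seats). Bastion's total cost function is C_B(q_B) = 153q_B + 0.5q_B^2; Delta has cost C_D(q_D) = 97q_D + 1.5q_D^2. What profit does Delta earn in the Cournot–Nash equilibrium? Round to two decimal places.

Bastion's profit: π_B = (316 - Q)q_B - (153q_B + (1/2)q_B²). Setting ∂π_B/∂q_B = 0: 163 - 3q_B - (q_D) = 0.
Delta's first-order condition: 219 - 5q_D - (q_B) = 0.
Rearranging gives the reaction functions q_B = (163 - q_D)/3 and q_D = (219 - q_B)/5.
Substituting one into the other gives q_B = 298/7 and q_D = 247/7.
Price P = 316 - 545/7 = 1667/7.
Delta's profit: (1667/7)·(247/7) - 97·(247/7) - (3/2)(247/7)² = 3112.7041.

3112.70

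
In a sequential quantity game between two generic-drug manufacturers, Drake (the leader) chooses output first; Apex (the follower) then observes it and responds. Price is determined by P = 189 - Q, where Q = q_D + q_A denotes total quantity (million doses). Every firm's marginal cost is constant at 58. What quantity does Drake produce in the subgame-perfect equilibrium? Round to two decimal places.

65.50

The follower Apex best-responds to any q_D: π_A = (189 - Q)q_A - 58q_A.
Setting the follower's marginal profit to zero, 131 - q_D - 2q_A = 0, i.e. q_A = (131 - q_D)/2.
Drake substitutes q_A(q_D) into its own profit: π_D = q_D(189 - q_D - (131 - q_D)/2) - 58q_D = (247/2 - (1/2)q_D)q_D - 58q_D.
Maximising: ∂π_D/∂q_D = 131/2 - q_D = 0, giving q_D = 131/2.
Then q_A = (131 - 131/2)/2 = 131/4.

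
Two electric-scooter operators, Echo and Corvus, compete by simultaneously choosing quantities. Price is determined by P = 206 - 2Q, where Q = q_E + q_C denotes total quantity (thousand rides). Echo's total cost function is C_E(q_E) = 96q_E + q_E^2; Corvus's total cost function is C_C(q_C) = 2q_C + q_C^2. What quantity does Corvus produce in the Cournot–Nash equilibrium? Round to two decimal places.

Echo's profit: π_E = (206 - 2Q)q_E - (96q_E + q_E²). Setting ∂π_E/∂q_E = 0: 110 - 6q_E - 2(q_C) = 0.
Corvus's profit: π_C = (206 - 2Q)q_C - (2q_C + q_C²). Setting ∂π_C/∂q_C = 0: 204 - 6q_C - 2(q_E) = 0.
Best responses: q_E = (110 - 2q_C)/6, q_C = (204 - 2q_E)/6.
Solving the pair: q_E = 63/8, q_C = 251/8.

31.38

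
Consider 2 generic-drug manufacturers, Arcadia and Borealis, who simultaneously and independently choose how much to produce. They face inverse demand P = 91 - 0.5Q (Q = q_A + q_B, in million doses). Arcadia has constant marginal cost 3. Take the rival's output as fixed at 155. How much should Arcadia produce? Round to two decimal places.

With the rival's output fixed at 155, Arcadia's profit is π_A = (91 - (1/2)·155 - (1/2)q_A)q_A - (3q_A) = (27/2 - (1/2)q_A)q_A - (3q_A).
∂π_A/∂q_A = 21/2 - q_A = 0, so q_A = 21/2.

10.50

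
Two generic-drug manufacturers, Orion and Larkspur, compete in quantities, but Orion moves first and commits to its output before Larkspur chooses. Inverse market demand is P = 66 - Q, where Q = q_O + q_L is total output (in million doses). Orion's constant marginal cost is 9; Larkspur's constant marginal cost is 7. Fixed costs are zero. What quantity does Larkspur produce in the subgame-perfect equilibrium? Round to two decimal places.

Solve by backward induction. Given q_O, the follower Larkspur maximises π_L = (66 - q_O - q_L)q_L - 7q_L.
Setting the follower's marginal profit to zero, 59 - q_O - 2q_L = 0, i.e. q_L = (59 - q_O)/2.
The leader anticipates this reaction. Substituting into P = 66 - Q gives P = 73/2 - (1/2)q_O, so π_O = (73/2 - (1/2)q_O)q_O - 9q_O.
Leader FOC: 55/2 - q_O = 0, so q_O = 55/2.
Then q_L = (59 - 55/2)/2 = 63/4.

15.75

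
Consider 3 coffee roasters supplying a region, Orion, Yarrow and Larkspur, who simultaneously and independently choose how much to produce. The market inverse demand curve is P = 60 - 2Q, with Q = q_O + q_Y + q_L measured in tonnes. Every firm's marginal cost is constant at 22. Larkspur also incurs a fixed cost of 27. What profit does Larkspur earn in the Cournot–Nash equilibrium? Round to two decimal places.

Each firm earns π_i = (60 - 2Q)q_i - 22q_i.
First-order condition (treating rivals' output as given): 38 - 4q_i - 2·Σ_{j≠i} q_j = 0.
By symmetry each firm produces the same amount; substituting Σ_{j≠i} q_j = 2q_i yields q_i = 38/8 = 19/4.
Price P = 60 - 2·(57/4) = 63/2.
Larkspur's profit: (63/2 - 22)·(19/4) - 27 = 145/8.

18.13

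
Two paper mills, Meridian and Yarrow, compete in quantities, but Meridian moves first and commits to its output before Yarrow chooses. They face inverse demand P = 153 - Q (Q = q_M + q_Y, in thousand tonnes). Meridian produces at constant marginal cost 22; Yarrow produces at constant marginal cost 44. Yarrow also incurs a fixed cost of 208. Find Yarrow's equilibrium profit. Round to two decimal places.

56.06

Solve by backward induction. Given q_M, the follower Yarrow maximises π_Y = (153 - q_M - q_Y)q_Y - 44q_Y.
∂π_Y/∂q_Y = 109 - q_M - 2q_Y = 0 gives the reaction function q_Y = (109 - q_M)/2.
The leader anticipates this reaction. Substituting into P = 153 - Q gives P = 197/2 - (1/2)q_M, so π_M = (197/2 - (1/2)q_M)q_M - 22q_M.
Leader FOC: 153/2 - q_M = 0, so q_M = 153/2.
Then q_Y = (109 - 153/2)/2 = 65/4.
Price P = 153 - 371/4 = 241/4.
Yarrow's profit: (241/4 - 44)·(65/4) - 208 = 897/16.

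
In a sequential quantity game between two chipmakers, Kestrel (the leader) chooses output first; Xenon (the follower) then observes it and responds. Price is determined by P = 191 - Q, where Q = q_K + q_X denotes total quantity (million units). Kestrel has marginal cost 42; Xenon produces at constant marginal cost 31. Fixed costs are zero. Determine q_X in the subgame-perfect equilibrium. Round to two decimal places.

45.50

The follower Xenon best-responds to any q_K: π_X = (191 - Q)q_X - 31q_X.
Setting the follower's marginal profit to zero, 160 - q_K - 2q_X = 0, i.e. q_X = (160 - q_K)/2.
The leader anticipates this reaction. Substituting into P = 191 - Q gives P = 111 - (1/2)q_K, so π_K = (111 - (1/2)q_K)q_K - 42q_K.
Leader FOC: 69 - q_K = 0, so q_K = 69.
Then q_X = (160 - 69)/2 = 91/2.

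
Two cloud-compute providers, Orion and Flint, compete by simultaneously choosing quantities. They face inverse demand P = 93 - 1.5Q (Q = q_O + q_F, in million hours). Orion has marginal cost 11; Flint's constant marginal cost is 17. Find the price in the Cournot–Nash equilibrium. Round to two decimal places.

40.33

Orion's profit: π_O = (93 - 1.5Q)q_O - (11q_O). Setting ∂π_O/∂q_O = 0: 82 - 3q_O - (3/2)(q_F) = 0.
Flint's first-order condition: 76 - 3q_F - (3/2)(q_O) = 0.
Best responses: q_O = (82 - (3/2)q_F)/3, q_F = (76 - (3/2)q_O)/3.
Solving the pair: q_O = 176/9, q_F = 140/9.
Total output Q = 316/9, so price P = 93 - (3/2)·(316/9) = 121/3.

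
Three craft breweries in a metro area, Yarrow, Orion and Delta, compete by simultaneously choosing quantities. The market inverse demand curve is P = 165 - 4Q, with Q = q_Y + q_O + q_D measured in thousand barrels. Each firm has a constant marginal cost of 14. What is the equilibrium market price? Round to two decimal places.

Each firm earns π_i = (165 - 4Q)q_i - 14q_i.
First-order condition (treating rivals' output as given): 151 - 8q_i - 4·Σ_{j≠i} q_j = 0.
With identical firms every q_j equals q_i, so Σ_{j≠i} q_j = 2q_i and 151 = 16q_i, giving q_i = 151/16.
Total output Q = 453/16, so price P = 165 - 4·(453/16) = 207/4.

51.75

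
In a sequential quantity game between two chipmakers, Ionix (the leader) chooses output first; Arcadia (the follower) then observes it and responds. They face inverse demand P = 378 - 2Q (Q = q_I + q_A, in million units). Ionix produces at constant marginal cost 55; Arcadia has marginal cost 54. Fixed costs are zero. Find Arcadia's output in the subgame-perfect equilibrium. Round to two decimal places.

The follower Arcadia best-responds to any q_I: π_A = (378 - 2Q)q_A - 54q_A.
∂π_A/∂q_A = 324 - 2q_I - 4q_A = 0 gives the reaction function q_A = (324 - 2q_I)/4.
Ionix substitutes q_A(q_I) into its own profit: π_I = q_I(378 - 2q_I - (324 - 2q_I)/2) - 55q_I = (216 - q_I)q_I - 55q_I.
Maximising: ∂π_I/∂q_I = 161 - 2q_I = 0, giving q_I = 161/2.
Then q_A = (324 - 2·(161/2))/4 = 163/4.

40.75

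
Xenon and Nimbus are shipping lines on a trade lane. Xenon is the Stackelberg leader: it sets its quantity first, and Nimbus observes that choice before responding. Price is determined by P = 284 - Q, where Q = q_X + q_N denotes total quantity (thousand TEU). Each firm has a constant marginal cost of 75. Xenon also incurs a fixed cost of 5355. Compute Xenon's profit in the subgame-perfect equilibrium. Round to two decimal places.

Solve by backward induction. Given q_X, the follower Nimbus maximises π_N = (284 - q_X - q_N)q_N - 75q_N.
Follower FOC: 209 - q_X - 2q_N = 0, so q_N(q_X) = (209 - q_X)/2.
The leader anticipates this reaction. Substituting into P = 284 - Q gives P = 359/2 - (1/2)q_X, so π_X = (359/2 - (1/2)q_X)q_X - 75q_X.
Leader FOC: 209/2 - q_X = 0, so q_X = 209/2.
Then q_N = (209 - 209/2)/2 = 209/4.
Price P = 284 - 627/4 = 509/4.
Xenon's profit: (509/4 - 75)·(209/2) - 5355 = 841/8.

105.13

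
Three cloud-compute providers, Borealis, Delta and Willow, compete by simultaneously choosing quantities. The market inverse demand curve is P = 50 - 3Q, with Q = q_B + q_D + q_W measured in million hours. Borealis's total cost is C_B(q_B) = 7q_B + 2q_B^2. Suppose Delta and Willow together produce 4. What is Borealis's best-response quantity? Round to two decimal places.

With rivals' combined output fixed at 4, Borealis's profit is π_B = (50 - 3·4 - 3q_B)q_B - (7q_B + 2q_B²) = (38 - 3q_B)q_B - (7q_B + 2q_B²).
∂π_B/∂q_B = 31 - 10q_B = 0, so q_B = 31/10.

3.10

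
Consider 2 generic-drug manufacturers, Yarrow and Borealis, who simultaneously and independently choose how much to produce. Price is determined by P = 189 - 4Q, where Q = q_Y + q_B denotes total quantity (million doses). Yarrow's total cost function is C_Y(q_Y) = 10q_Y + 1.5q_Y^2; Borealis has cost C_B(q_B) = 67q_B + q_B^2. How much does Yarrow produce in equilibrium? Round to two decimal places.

Yarrow's profit: π_Y = (189 - 4Q)q_Y - (10q_Y + (3/2)q_Y²). Setting ∂π_Y/∂q_Y = 0: 179 - 11q_Y - 4(q_B) = 0.
Borealis's profit: π_B = (189 - 4Q)q_B - (67q_B + q_B²). Setting ∂π_B/∂q_B = 0: 122 - 10q_B - 4(q_Y) = 0.
So q_Y = (179 - 4q_B)/11 and q_B = (122 - 4q_Y)/10.
Substituting one into the other gives q_Y = 651/47 and q_B = 313/47.

13.85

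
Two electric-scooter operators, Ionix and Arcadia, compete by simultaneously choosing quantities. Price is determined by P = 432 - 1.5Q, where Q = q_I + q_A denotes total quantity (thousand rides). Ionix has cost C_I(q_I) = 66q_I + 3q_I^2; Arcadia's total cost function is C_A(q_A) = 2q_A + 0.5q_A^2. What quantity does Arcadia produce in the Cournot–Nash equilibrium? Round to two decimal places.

98.40

Ionix's profit: π_I = (432 - 1.5Q)q_I - (66q_I + 3q_I²). Setting ∂π_I/∂q_I = 0: 366 - 9q_I - (3/2)(q_A) = 0.
Arcadia's profit: π_A = (432 - 1.5Q)q_A - (2q_A + (1/2)q_A²). Setting ∂π_A/∂q_A = 0: 430 - 4q_A - (3/2)(q_I) = 0.
Rearranging gives the reaction functions q_I = (366 - (3/2)q_A)/9 and q_A = (430 - (3/2)q_I)/4.
Substituting one into the other gives q_I = 364/15 and q_A = 492/5.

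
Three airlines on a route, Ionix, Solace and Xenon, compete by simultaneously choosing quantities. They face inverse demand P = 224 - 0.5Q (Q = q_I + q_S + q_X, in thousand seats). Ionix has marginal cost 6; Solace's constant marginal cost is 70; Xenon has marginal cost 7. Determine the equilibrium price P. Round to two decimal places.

Ionix's profit: π_I = (224 - 0.5Q)q_I - (6q_I). Setting ∂π_I/∂q_I = 0: 218 - q_I - (1/2)(q_S + q_X) = 0.
Solace's first-order condition: 154 - q_S - (1/2)(q_I + q_X) = 0.
Xenon's first-order condition: 217 - q_X - (1/2)(q_I + q_S) = 0.
Adding the 3 conditions: 589 − Q − Q = 0, i.e. Q = 589/2.
Back-substituting: q_I = (218 − 589/4)/(1/2) = 283/2, q_S = (154 − 589/4)/(1/2) = 27/2, q_X = (217 − 589/4)/(1/2) = 279/2.
Total output Q = 589/2, so price P = 224 - (1/2)·(589/2) = 307/4.

76.75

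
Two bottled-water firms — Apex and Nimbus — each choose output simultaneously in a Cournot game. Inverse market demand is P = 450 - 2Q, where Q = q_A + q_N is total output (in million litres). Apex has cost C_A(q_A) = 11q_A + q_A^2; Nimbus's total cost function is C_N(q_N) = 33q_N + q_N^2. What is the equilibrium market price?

Apex's profit: π_A = (450 - 2Q)q_A - (11q_A + q_A²). Setting ∂π_A/∂q_A = 0: 439 - 6q_A - 2(q_N) = 0.
Nimbus's first-order condition: 417 - 6q_N - 2(q_A) = 0.
So q_A = (439 - 2q_N)/6 and q_N = (417 - 2q_A)/6.
Substituting one into the other gives q_A = 225/4 and q_N = 203/4.
Total output Q = 107, so price P = 450 - 2·107 = 236.

236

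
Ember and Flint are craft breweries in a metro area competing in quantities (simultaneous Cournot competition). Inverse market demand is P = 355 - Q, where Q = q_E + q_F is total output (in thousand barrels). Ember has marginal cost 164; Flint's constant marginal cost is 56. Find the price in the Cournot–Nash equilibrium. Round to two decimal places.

Ember's profit: π_E = (355 - Q)q_E - (164q_E). Setting ∂π_E/∂q_E = 0: 191 - 2q_E - (q_F) = 0.
Flint's first-order condition: 299 - 2q_F - (q_E) = 0.
So q_E = (191 - q_F)/2 and q_F = (299 - q_E)/2.
Substituting one into the other gives q_E = 83/3 and q_F = 407/3.
Total output Q = 490/3, so price P = 355 - 490/3 = 575/3.

191.67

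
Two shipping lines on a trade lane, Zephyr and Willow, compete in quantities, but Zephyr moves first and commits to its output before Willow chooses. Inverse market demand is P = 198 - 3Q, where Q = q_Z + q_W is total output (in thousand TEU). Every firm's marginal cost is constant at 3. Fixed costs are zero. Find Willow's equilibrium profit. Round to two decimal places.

792.19

Solve by backward induction. Given q_Z, the follower Willow maximises π_W = (198 - 3q_Z - 3q_W)q_W - 3q_W.
Setting the follower's marginal profit to zero, 195 - 3q_Z - 6q_W = 0, i.e. q_W = (195 - 3q_Z)/6.
The leader anticipates this reaction. Substituting into P = 198 - 3Q gives P = 201/2 - (3/2)q_Z, so π_Z = (201/2 - (3/2)q_Z)q_Z - 3q_Z.
Maximising: ∂π_Z/∂q_Z = 195/2 - 3q_Z = 0, giving q_Z = 65/2.
Then q_W = (195 - 3·(65/2))/6 = 65/4.
Price P = 198 - 3·(195/4) = 207/4.
Willow's profit: (207/4 - 3)·(65/4) = 792.1875.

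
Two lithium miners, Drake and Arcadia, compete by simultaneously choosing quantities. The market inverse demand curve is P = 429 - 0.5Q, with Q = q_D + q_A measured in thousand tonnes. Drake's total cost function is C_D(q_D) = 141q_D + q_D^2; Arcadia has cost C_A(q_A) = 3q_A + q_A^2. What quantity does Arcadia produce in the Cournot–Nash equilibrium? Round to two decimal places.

Drake's profit: π_D = (429 - 0.5Q)q_D - (141q_D + q_D²). Setting ∂π_D/∂q_D = 0: 288 - 3q_D - (1/2)(q_A) = 0.
Arcadia's first-order condition: 426 - 3q_A - (1/2)(q_D) = 0.
So q_D = (288 - (1/2)q_A)/3 and q_A = (426 - (1/2)q_D)/3.
Substituting one into the other gives q_D = 372/5 and q_A = 648/5.

129.60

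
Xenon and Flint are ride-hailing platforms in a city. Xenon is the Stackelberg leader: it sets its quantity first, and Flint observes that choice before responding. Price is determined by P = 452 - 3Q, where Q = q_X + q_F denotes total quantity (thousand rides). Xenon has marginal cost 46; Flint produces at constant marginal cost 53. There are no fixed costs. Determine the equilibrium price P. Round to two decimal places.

The follower Flint best-responds to any q_X: π_F = (452 - 3Q)q_F - 53q_F.
∂π_F/∂q_F = 399 - 3q_X - 6q_F = 0 gives the reaction function q_F = (399 - 3q_X)/6.
The leader anticipates this reaction. Substituting into P = 452 - 3Q gives P = 505/2 - (3/2)q_X, so π_X = (505/2 - (3/2)q_X)q_X - 46q_X.
Leader FOC: 413/2 - 3q_X = 0, so q_X = 413/6.
Then q_F = (399 - 3·(413/6))/6 = 385/12.
Total output Q = 1211/12, so price P = 452 - 3·(1211/12) = 597/4.

149.25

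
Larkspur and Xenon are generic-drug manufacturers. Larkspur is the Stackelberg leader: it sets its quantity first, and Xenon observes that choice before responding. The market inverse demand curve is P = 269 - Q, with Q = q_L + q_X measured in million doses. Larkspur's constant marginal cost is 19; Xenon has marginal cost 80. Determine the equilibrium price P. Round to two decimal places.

Solve by backward induction. Given q_L, the follower Xenon maximises π_X = (269 - q_L - q_X)q_X - 80q_X.
∂π_X/∂q_X = 189 - q_L - 2q_X = 0 gives the reaction function q_X = (189 - q_L)/2.
The leader anticipates this reaction. Substituting into P = 269 - Q gives P = 349/2 - (1/2)q_L, so π_L = (349/2 - (1/2)q_L)q_L - 19q_L.
The leader's first-order condition 311/2 - q_L = 0 yields q_L = 311/2.
Then q_X = (189 - 311/2)/2 = 67/4.
Total output Q = 689/4, so price P = 269 - 689/4 = 387/4.

96.75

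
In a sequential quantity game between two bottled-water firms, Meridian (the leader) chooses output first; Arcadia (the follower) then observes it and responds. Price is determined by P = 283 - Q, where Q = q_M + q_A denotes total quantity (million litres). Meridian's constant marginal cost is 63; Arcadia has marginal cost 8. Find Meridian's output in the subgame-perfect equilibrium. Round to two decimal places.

82.50

The follower Arcadia best-responds to any q_M: π_A = (283 - Q)q_A - 8q_A.
∂π_A/∂q_A = 275 - q_M - 2q_A = 0 gives the reaction function q_A = (275 - q_M)/2.
The leader anticipates this reaction. Substituting into P = 283 - Q gives P = 291/2 - (1/2)q_M, so π_M = (291/2 - (1/2)q_M)q_M - 63q_M.
Maximising: ∂π_M/∂q_M = 165/2 - q_M = 0, giving q_M = 165/2.
Then q_A = (275 - 165/2)/2 = 385/4.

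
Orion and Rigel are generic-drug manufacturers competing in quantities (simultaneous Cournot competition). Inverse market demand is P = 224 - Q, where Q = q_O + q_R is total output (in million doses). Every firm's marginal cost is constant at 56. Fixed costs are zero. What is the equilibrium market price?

Each firm earns π_i = (224 - Q)q_i - 56q_i.
Setting ∂π_i/∂q_i = 0 with rivals' quantities fixed: 168 - 2q_i - q_j = 0.
With identical firms every q_j equals q_i, so q_j = q_i and 168 = 3q_i, giving q_i = 56.
Total output Q = 112, so price P = 224 - 112 = 112.

112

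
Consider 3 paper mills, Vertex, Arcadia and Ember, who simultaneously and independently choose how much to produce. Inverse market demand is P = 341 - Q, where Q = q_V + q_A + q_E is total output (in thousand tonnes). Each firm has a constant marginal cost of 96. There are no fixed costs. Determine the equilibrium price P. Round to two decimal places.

Each firm earns π_i = (341 - Q)q_i - 96q_i.
First-order condition (treating rivals' output as given): 245 - 2q_i - Σ_{j≠i} q_j = 0.
By symmetry each firm produces the same amount; substituting Σ_{j≠i} q_j = 2q_i yields q_i = 245/4.
Total output Q = 735/4, so price P = 341 - 735/4 = 629/4.

157.25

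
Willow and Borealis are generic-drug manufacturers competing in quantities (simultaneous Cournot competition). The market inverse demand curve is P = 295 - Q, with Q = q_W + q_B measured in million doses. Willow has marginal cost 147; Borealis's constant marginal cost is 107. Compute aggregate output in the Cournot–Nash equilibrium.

112

Willow's profit: π_W = (295 - Q)q_W - (147q_W). Setting ∂π_W/∂q_W = 0: 148 - 2q_W - (q_B) = 0.
Borealis's profit: π_B = (295 - Q)q_B - (107q_B). Setting ∂π_B/∂q_B = 0: 188 - 2q_B - (q_W) = 0.
Best responses: q_W = (148 - q_B)/2, q_B = (188 - q_W)/2.
Solving the pair: q_W = 36, q_B = 76.
Total output Q = 36 + 76 = 112.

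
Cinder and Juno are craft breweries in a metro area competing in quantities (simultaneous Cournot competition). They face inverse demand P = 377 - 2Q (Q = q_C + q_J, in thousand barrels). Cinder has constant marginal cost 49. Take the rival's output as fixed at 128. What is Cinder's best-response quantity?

With the rival's output fixed at 128, Cinder's profit is π_C = (377 - 2·128 - 2q_C)q_C - (49q_C) = (121 - 2q_C)q_C - (49q_C).
∂π_C/∂q_C = 72 - 4q_C = 0, so q_C = 18.

18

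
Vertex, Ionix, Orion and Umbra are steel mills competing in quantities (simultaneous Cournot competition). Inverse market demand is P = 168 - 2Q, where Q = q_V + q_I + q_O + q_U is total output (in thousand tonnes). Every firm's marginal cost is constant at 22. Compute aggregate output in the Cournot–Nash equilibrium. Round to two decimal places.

58.40

Each firm earns π_i = (168 - 2Q)q_i - 22q_i.
Setting ∂π_i/∂q_i = 0 with rivals' quantities fixed: 146 - 4q_i - 2·Σ_{j≠i} q_j = 0.
With identical firms every q_j equals q_i, so Σ_{j≠i} q_j = 3q_i and 146 = 10q_i, giving q_i = 73/5.
Total output Q = 73/5 + 73/5 + 73/5 + 73/5 = 292/5.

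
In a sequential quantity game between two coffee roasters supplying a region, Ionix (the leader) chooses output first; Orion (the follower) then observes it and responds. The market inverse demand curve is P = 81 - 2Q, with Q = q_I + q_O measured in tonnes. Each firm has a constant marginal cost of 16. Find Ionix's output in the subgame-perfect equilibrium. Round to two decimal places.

16.25

The follower Orion best-responds to any q_I: π_O = (81 - 2Q)q_O - 16q_O.
Setting the follower's marginal profit to zero, 65 - 2q_I - 4q_O = 0, i.e. q_O = (65 - 2q_I)/4.
Ionix substitutes q_O(q_I) into its own profit: π_I = q_I(81 - 2q_I - (65 - 2q_I)/2) - 16q_I = (97/2 - q_I)q_I - 16q_I.
The leader's first-order condition 65/2 - 2q_I = 0 yields q_I = 65/4.
Then q_O = (65 - 2·(65/4))/4 = 65/8.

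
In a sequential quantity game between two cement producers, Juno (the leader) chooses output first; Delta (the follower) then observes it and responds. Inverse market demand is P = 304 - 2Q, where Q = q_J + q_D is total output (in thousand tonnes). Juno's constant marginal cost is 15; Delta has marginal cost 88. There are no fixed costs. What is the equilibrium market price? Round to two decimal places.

105.50

Solve by backward induction. Given q_J, the follower Delta maximises π_D = (304 - 2q_J - 2q_D)q_D - 88q_D.
Setting the follower's marginal profit to zero, 216 - 2q_J - 4q_D = 0, i.e. q_D = (216 - 2q_J)/4.
The leader anticipates this reaction. Substituting into P = 304 - 2Q gives P = 196 - q_J, so π_J = (196 - q_J)q_J - 15q_J.
Maximising: ∂π_J/∂q_J = 181 - 2q_J = 0, giving q_J = 181/2.
Then q_D = (216 - 2·(181/2))/4 = 35/4.
Total output Q = 397/4, so price P = 304 - 2·(397/4) = 211/2.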